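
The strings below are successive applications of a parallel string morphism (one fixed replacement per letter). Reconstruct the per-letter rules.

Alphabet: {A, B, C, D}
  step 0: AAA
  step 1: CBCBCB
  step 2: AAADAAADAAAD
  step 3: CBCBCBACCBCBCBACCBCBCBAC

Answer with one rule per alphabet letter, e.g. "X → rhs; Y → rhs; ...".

A->CB, B->AD, C->AA, D->AC

  step 2 ⇒ step 3: AAADAAADAAAD ⇒ CB·CB·CB·AC·CB·CB·CB·AC·CB·CB·CB·AC
    A ↦ CB
    D ↦ AC
  step 1 ⇒ step 2: CBCBCB ⇒ AA·AD·AA·AD·AA·AD
    B ↦ AD
  step 1 ⇒ step 2: CBCBCB ⇒ AA·AD·AA·AD·AA·AD
    C ↦ AA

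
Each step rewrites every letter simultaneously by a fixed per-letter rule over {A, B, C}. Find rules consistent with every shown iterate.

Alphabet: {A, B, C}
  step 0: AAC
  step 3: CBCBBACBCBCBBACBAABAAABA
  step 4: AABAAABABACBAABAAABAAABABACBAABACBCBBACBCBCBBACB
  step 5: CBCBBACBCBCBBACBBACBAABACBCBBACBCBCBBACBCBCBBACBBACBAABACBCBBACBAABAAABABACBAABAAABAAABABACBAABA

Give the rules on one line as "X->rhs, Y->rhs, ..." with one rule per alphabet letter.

  step 4 ⇒ step 5: AABAAABABACBAABAAABAAABABACBAABACBCBBACBCBCBBACB ⇒ CB·CB·BA·CB·CB·CB·BA·CB·BA·CB·AA·BA·CB·CB·BA·CB·CB·CB·BA·CB·CB·CB·BA·CB·BA·CB·AA·BA·CB·CB·BA·CB·AA·BA·AA·BA·BA·CB·AA·BA·AA·BA·AA·BA·BA·CB·AA·BA
    A ↦ CB
    B ↦ BA
    C ↦ AA

A->CB, B->BA, C->AA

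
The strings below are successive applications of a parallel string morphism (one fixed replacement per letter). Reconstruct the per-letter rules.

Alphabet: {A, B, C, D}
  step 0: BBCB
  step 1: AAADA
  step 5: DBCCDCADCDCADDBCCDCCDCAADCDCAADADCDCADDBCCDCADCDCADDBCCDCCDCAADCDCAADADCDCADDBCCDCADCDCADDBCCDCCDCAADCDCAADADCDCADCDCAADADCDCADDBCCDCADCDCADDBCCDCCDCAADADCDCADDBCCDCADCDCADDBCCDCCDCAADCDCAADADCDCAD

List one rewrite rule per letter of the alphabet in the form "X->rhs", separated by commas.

  step 0 ⇒ step 1: BBCB ⇒ A·A·AD·A
    B ↦ A
    C ↦ AD
    A ↦ DBC  (constrained at step 1)
    D ↦ CDC  (constrained at step 1)

A->DBC, B->A, C->AD, D->CDC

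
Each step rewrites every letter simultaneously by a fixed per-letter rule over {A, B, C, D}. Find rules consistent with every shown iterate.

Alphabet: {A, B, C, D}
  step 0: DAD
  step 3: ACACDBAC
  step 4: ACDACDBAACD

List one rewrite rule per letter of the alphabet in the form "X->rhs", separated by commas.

A->AC, B->A, C->D, D->B

  step 3 ⇒ step 4: ACACDBAC ⇒ AC·D·AC·D·B·A·AC·D
    A ↦ AC
    B ↦ A
    C ↦ D
    D ↦ B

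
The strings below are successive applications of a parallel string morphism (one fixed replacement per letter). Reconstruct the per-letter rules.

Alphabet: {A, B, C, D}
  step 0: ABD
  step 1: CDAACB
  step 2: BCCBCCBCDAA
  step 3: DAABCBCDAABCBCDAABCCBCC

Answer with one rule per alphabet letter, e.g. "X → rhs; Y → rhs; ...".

  step 2 ⇒ step 3: BCCBCCBCDAA ⇒ DAA·BC·BC·DAA·BC·BC·DAA·BC·CB·C·C
    A ↦ C
    B ↦ DAA
    C ↦ BC
    D ↦ CB

A->C, B->DAA, C->BC, D->CB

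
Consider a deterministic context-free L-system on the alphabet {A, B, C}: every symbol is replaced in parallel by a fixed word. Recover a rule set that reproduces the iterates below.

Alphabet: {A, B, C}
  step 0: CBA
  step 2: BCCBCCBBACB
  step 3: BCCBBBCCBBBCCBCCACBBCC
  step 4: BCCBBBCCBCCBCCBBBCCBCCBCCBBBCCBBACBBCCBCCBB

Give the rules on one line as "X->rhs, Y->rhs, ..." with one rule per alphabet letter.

A->AC, B->BCC, C->B

  step 3 ⇒ step 4: BCCBBBCCBBBCCBCCACBBCC ⇒ BCC·B·B·BCC·BCC·BCC·B·B·BCC·BCC·BCC·B·B·BCC·B·B·AC·B·BCC·BCC·B·B
    A ↦ AC
    B ↦ BCC
    C ↦ B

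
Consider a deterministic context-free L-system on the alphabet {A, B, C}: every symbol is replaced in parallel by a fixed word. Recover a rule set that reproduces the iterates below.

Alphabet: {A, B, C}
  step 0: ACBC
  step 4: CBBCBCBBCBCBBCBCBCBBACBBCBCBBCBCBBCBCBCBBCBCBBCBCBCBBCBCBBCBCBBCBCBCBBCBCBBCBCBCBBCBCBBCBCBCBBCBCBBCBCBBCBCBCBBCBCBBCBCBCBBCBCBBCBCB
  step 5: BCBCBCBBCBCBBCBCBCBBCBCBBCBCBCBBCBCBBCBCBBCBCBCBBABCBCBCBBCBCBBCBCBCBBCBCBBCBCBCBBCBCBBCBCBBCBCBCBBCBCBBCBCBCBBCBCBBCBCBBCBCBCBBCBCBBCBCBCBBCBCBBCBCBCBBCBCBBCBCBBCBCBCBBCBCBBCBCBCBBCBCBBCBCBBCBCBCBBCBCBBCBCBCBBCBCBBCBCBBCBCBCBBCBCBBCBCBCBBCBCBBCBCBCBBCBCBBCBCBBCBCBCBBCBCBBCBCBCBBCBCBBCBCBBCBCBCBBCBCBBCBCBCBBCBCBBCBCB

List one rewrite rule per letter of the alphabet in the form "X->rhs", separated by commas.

  step 4 ⇒ step 5: CBBCBCBBCBCBBCBCBCBBACBBCBCBBCBCBBCBCBCBBCBCBBCBCBCBBCBCBBCBCBBCBCBCBBCBCBBCBCBCBBCBCBBCBCBCBBCBCBBCBCBBCBCBCBBCBCBBCBCBCBBCBCBBCBCB ⇒ BCB·CB·CB·BCB·CB·BCB·CB·CB·BCB·CB·BCB·CB·CB·BCB·CB·BCB·CB·BCB·CB·CB·BA·BCB·CB·CB·BCB·CB·BCB·CB·CB·BCB·CB·BCB·CB·CB·BCB·CB·BCB·CB·BCB·CB·CB·BCB·CB·BCB·CB·CB·BCB·CB·BCB·CB·BCB·CB·CB·BCB·CB·BCB·CB·CB·BCB·CB·BCB·CB·CB·BCB·CB·BCB·CB·BCB·CB·CB·BCB·CB·BCB·CB·CB·BCB·CB·BCB·CB·BCB·CB·CB·BCB·CB·BCB·CB·CB·BCB·CB·BCB·CB·BCB·CB·CB·BCB·CB·BCB·CB·CB·BCB·CB·BCB·CB·CB·BCB·CB·BCB·CB·BCB·CB·CB·BCB·CB·BCB·CB·CB·BCB·CB·BCB·CB·BCB·CB·CB·BCB·CB·BCB·CB·CB·BCB·CB·BCB·CB
    A ↦ BA
    B ↦ CB
    C ↦ BCB

A->BA, B->CB, C->BCB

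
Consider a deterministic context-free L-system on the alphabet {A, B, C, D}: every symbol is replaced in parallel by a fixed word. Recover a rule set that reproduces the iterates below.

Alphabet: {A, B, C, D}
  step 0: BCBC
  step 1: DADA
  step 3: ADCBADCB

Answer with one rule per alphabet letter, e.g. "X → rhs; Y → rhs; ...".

A->D, B->D, C->A, D->CB

  step 0 ⇒ step 1: BCBC ⇒ D·A·D·A
    B ↦ D
    C ↦ A
    A ↦ D  (constrained at step 1)
    D ↦ CB  (constrained at step 1)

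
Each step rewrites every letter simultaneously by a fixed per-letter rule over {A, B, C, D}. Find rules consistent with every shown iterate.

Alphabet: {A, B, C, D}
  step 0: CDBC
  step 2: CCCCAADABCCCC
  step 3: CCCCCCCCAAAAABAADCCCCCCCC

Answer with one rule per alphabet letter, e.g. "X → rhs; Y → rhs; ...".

A->AA, B->D, C->CC, D->AB

  step 2 ⇒ step 3: CCCCAADABCCCC ⇒ CC·CC·CC·CC·AA·AA·AB·AA·D·CC·CC·CC·CC
    A ↦ AA
    B ↦ D
    C ↦ CC
    D ↦ AB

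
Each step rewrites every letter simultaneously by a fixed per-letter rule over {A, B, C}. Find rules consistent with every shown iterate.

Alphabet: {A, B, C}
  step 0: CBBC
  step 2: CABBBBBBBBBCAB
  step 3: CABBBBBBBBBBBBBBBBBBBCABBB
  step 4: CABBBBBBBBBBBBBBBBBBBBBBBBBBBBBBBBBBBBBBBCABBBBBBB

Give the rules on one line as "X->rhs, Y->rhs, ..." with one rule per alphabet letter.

A->B, B->BB, C->CA

  step 3 ⇒ step 4: CABBBBBBBBBBBBBBBBBBBCABBB ⇒ CA·B·BB·BB·BB·BB·BB·BB·BB·BB·BB·BB·BB·BB·BB·BB·BB·BB·BB·BB·BB·CA·B·BB·BB·BB
    A ↦ B
    B ↦ BB
    C ↦ CA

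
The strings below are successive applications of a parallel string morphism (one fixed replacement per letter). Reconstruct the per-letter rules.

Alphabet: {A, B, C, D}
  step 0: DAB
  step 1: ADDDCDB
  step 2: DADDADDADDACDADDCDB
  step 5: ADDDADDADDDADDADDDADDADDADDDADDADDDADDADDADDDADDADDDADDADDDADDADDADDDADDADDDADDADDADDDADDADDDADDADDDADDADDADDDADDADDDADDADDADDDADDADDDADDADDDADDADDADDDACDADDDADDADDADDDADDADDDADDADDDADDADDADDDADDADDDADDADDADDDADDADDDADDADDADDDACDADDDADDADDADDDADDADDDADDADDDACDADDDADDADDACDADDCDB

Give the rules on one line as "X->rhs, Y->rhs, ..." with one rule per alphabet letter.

  step 1 ⇒ step 2: ADDDCDB ⇒ D·ADD·ADD·ADD·ACD·ADD·CDB
    A ↦ D
    B ↦ CDB
    C ↦ ACD
    D ↦ ADD

A->D, B->CDB, C->ACD, D->ADD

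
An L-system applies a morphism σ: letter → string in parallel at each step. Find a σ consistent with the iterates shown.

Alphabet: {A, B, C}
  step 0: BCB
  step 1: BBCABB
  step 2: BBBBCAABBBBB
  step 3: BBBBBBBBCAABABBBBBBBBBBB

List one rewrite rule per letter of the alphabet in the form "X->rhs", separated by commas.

  step 2 ⇒ step 3: BBBBCAABBBBB ⇒ BB·BB·BB·BB·CA·AB·AB·BB·BB·BB·BB·BB
    A ↦ AB
    B ↦ BB
    C ↦ CA

A->AB, B->BB, C->CA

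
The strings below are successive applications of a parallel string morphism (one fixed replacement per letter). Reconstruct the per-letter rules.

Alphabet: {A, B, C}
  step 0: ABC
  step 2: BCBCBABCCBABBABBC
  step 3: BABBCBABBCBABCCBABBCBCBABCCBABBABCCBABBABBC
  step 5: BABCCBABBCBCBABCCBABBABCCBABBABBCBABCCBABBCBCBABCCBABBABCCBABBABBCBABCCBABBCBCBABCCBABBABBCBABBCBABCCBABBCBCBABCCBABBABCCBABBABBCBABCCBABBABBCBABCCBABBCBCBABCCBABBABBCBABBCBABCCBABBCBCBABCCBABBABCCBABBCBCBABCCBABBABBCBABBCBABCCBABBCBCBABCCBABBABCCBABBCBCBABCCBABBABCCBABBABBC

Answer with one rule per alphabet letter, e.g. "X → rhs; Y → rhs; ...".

  step 2 ⇒ step 3: BCBCBABCCBABBABBC ⇒ BAB·BC·BAB·BC·BAB·CC·BAB·BC·BC·BAB·CC·BAB·BAB·CC·BAB·BAB·BC
    A ↦ CC
    B ↦ BAB
    C ↦ BC

A->CC, B->BAB, C->BC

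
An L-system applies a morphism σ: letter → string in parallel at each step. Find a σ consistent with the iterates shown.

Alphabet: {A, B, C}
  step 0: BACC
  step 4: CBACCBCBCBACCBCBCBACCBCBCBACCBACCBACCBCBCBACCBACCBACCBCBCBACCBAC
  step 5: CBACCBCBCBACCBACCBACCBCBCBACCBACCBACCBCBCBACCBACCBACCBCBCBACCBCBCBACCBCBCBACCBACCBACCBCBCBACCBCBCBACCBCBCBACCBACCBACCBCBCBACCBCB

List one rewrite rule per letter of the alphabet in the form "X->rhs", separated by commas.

  step 4 ⇒ step 5: CBACCBCBCBACCBCBCBACCBCBCBACCBACCBACCBCBCBACCBACCBACCBCBCBACCBAC ⇒ CB·AC·CB·CB·CB·AC·CB·AC·CB·AC·CB·CB·CB·AC·CB·AC·CB·AC·CB·CB·CB·AC·CB·AC·CB·AC·CB·CB·CB·AC·CB·CB·CB·AC·CB·CB·CB·AC·CB·AC·CB·AC·CB·CB·CB·AC·CB·CB·CB·AC·CB·CB·CB·AC·CB·AC·CB·AC·CB·CB·CB·AC·CB·CB
    A ↦ CB
    B ↦ AC
    C ↦ CB

A->CB, B->AC, C->CB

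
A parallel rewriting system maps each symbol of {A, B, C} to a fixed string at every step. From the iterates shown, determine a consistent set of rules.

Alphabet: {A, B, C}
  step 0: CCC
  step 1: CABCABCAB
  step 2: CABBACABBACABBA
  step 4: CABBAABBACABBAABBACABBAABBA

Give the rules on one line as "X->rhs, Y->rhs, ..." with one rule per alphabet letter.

A->B, B->A, C->CAB

  step 1 ⇒ step 2: CABCABCAB ⇒ CAB·B·A·CAB·B·A·CAB·B·A
    A ↦ B
    B ↦ A
    C ↦ CAB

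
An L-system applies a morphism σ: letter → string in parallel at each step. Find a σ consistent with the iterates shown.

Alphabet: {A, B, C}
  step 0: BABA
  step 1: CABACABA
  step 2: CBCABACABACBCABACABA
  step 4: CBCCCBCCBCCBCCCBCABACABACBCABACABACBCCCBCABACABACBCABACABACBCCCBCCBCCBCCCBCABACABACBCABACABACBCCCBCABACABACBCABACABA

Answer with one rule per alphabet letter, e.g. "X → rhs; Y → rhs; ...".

  step 1 ⇒ step 2: CABACABA ⇒ CBC·ABA·C·ABA·CBC·ABA·C·ABA
    A ↦ ABA
    B ↦ C
    C ↦ CBC

A->ABA, B->C, C->CBC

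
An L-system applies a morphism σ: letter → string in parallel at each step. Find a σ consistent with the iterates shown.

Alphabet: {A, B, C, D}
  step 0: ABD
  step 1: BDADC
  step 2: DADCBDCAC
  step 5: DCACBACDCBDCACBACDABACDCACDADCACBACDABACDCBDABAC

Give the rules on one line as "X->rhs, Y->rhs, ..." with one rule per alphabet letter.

A->B, B->DA, C->AC, D->DC

  step 1 ⇒ step 2: BDADC ⇒ DA·DC·B·DC·AC
    A ↦ B
    B ↦ DA
    C ↦ AC
    D ↦ DC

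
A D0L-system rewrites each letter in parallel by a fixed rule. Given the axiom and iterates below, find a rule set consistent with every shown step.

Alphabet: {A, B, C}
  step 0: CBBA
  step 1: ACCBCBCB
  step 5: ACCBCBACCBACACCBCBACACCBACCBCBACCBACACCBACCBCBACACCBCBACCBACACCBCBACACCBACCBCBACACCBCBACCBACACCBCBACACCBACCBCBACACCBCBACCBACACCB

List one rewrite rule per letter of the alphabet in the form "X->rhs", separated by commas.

A->CB, B->CB, C->AC

  step 0 ⇒ step 1: CBBA ⇒ AC·CB·CB·CB
    A ↦ CB
    B ↦ CB
    C ↦ AC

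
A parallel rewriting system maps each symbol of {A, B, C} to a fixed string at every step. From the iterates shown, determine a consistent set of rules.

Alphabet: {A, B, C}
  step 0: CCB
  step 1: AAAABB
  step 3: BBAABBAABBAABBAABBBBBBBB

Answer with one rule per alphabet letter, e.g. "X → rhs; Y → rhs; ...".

A->BC, B->BB, C->AA

  step 0 ⇒ step 1: CCB ⇒ AA·AA·BB
    B ↦ BB
    C ↦ AA
    A ↦ BC  (constrained at step 1)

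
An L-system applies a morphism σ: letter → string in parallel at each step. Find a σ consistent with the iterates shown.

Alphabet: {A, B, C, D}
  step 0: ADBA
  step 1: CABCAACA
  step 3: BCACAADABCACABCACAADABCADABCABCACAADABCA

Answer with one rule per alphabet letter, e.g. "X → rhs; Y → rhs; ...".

A->CA, B->A, C->DAB, D->BCA

  step 0 ⇒ step 1: ADBA ⇒ CA·BCA·A·CA
    A ↦ CA
    B ↦ A
    D ↦ BCA
    C ↦ DAB  (constrained at step 1)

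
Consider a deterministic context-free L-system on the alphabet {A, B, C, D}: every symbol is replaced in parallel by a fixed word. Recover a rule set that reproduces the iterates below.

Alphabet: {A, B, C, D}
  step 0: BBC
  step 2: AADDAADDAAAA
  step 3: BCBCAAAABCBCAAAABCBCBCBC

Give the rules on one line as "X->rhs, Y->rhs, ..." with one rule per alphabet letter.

  step 2 ⇒ step 3: AADDAADDAAAA ⇒ BC·BC·AA·AA·BC·BC·AA·AA·BC·BC·BC·BC
    A ↦ BC
    D ↦ AA
    B ↦ DC  (constrained at step 0)
    C ↦ DD  (constrained at step 0)

A->BC, B->DC, C->DD, D->AA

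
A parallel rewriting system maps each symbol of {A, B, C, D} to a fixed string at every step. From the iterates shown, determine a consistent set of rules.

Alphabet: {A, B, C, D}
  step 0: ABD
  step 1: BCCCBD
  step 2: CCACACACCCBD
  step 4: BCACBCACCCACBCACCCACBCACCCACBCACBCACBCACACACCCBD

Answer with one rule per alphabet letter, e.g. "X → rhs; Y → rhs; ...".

  step 1 ⇒ step 2: BCCCBD ⇒ CC·AC·AC·AC·CC·BD
    B ↦ CC
    C ↦ AC
    D ↦ BD
  step 0 ⇒ step 1: ABD ⇒ BC·CC·BD
    A ↦ BC

A->BC, B->CC, C->AC, D->BD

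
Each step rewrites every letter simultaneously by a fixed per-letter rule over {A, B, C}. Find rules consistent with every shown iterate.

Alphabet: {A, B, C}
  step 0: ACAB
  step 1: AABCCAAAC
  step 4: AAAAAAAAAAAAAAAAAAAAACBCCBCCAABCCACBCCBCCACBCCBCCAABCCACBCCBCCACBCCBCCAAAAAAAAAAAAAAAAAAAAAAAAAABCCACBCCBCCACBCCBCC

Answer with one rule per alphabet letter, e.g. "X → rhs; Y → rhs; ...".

  step 0 ⇒ step 1: ACAB ⇒ AA·BCC·AA·AC
    A ↦ AA
    B ↦ AC
    C ↦ BCC

A->AA, B->AC, C->BCC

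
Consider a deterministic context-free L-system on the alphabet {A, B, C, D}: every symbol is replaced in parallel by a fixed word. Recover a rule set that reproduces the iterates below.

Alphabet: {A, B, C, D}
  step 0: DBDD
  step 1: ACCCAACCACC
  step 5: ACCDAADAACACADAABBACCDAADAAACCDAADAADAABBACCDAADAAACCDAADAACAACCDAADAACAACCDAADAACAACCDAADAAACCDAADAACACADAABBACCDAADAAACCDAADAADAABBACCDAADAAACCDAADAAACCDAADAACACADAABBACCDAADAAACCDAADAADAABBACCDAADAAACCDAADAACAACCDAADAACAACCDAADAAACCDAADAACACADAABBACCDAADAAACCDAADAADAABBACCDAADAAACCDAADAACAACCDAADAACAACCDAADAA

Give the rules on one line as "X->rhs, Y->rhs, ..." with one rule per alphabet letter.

A->DAA, B->CA, C->B, D->ACC

  step 0 ⇒ step 1: DBDD ⇒ ACC·CA·ACC·ACC
    B ↦ CA
    D ↦ ACC
    A ↦ DAA  (constrained at step 1)
    C ↦ B  (constrained at step 1)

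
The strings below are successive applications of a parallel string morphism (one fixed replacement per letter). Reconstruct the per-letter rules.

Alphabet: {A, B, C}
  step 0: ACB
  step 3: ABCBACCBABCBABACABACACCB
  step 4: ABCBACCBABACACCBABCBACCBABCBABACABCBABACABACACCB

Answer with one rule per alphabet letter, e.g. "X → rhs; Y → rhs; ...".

A->AB, B->CB, C->AC

  step 3 ⇒ step 4: ABCBACCBABCBABACABACACCB ⇒ AB·CB·AC·CB·AB·AC·AC·CB·AB·CB·AC·CB·AB·CB·AB·AC·AB·CB·AB·AC·AB·AC·AC·CB
    A ↦ AB
    B ↦ CB
    C ↦ AC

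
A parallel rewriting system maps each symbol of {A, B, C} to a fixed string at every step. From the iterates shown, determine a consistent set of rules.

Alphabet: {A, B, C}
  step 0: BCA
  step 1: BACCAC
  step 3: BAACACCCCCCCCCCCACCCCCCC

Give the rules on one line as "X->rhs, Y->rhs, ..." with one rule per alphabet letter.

A->AC, B->BA, C->CC

  step 0 ⇒ step 1: BCA ⇒ BA·CC·AC
    A ↦ AC
    B ↦ BA
    C ↦ CC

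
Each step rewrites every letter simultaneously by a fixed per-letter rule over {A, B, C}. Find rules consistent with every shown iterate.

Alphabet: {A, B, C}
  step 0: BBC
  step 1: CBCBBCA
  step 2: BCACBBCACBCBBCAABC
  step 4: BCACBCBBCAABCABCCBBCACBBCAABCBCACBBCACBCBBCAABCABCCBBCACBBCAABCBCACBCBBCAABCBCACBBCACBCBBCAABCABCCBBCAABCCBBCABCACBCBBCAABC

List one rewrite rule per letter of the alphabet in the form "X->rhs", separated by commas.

A->ABC, B->CB, C->BCA

  step 1 ⇒ step 2: CBCBBCA ⇒ BCA·CB·BCA·CB·CB·BCA·ABC
    A ↦ ABC
    B ↦ CB
    C ↦ BCA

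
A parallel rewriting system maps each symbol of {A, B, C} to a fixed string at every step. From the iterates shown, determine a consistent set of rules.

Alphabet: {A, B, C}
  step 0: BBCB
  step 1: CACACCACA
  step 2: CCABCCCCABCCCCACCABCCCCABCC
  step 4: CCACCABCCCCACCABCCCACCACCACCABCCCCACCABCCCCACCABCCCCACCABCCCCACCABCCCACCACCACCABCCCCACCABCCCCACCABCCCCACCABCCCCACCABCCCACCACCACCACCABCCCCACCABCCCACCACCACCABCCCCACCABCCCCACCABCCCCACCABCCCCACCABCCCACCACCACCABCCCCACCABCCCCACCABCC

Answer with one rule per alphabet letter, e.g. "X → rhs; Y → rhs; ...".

  step 1 ⇒ step 2: CACACCACA ⇒ CCA·BCC·CCA·BCC·CCA·CCA·BCC·CCA·BCC
    A ↦ BCC
    C ↦ CCA
  step 0 ⇒ step 1: BBCB ⇒ CA·CA·CCA·CA
    B ↦ CA

A->BCC, B->CA, C->CCA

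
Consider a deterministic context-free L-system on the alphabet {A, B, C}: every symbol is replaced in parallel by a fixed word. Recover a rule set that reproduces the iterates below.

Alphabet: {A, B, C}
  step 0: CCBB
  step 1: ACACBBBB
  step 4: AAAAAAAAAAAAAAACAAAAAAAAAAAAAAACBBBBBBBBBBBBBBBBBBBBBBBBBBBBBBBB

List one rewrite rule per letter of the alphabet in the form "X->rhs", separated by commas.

A->AA, B->BB, C->AC

  step 0 ⇒ step 1: CCBB ⇒ AC·AC·BB·BB
    B ↦ BB
    C ↦ AC
    A ↦ AA  (constrained at step 1)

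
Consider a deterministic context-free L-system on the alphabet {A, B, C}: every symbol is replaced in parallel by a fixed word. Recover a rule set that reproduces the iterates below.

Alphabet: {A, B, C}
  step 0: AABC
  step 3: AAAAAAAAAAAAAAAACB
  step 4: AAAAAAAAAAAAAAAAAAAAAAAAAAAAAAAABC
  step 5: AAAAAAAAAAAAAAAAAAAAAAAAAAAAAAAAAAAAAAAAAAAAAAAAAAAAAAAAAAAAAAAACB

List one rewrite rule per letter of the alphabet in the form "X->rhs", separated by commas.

  step 4 ⇒ step 5: AAAAAAAAAAAAAAAAAAAAAAAAAAAAAAAABC ⇒ AA·AA·AA·AA·AA·AA·AA·AA·AA·AA·AA·AA·AA·AA·AA·AA·AA·AA·AA·AA·AA·AA·AA·AA·AA·AA·AA·AA·AA·AA·AA·AA·C·B
    A ↦ AA
    B ↦ C
    C ↦ B

A->AA, B->C, C->B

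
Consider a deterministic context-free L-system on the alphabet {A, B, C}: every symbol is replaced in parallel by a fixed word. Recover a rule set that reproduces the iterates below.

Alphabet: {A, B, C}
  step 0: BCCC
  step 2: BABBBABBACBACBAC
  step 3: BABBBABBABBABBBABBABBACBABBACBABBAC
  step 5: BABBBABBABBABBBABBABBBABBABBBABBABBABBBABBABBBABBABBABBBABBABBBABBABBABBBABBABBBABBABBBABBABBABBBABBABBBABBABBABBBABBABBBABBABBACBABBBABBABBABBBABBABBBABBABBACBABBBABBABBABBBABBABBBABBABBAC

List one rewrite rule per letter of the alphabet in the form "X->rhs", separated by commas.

  step 2 ⇒ step 3: BABBBABBACBACBAC ⇒ BAB·B·BAB·BAB·BAB·B·BAB·BAB·B·AC·BAB·B·AC·BAB·B·AC
    A ↦ B
    B ↦ BAB
    C ↦ AC

A->B, B->BAB, C->AC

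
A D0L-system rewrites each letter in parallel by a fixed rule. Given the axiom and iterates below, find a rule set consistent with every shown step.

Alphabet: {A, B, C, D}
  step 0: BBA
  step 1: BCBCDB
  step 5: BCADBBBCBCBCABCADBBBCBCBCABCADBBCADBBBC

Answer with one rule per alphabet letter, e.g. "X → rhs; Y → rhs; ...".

A->DB, B->BC, C->A, D->B

  step 0 ⇒ step 1: BBA ⇒ BC·BC·DB
    A ↦ DB
    B ↦ BC
    C ↦ A  (constrained at step 1)
    D ↦ B  (constrained at step 1)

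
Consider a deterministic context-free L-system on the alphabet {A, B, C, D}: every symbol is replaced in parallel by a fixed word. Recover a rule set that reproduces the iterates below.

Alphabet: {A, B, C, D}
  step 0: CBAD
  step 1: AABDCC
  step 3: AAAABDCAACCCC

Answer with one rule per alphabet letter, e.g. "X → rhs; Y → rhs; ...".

A->C, B->BD, C->AA, D->C

  step 0 ⇒ step 1: CBAD ⇒ AA·BD·C·C
    A ↦ C
    B ↦ BD
    C ↦ AA
    D ↦ C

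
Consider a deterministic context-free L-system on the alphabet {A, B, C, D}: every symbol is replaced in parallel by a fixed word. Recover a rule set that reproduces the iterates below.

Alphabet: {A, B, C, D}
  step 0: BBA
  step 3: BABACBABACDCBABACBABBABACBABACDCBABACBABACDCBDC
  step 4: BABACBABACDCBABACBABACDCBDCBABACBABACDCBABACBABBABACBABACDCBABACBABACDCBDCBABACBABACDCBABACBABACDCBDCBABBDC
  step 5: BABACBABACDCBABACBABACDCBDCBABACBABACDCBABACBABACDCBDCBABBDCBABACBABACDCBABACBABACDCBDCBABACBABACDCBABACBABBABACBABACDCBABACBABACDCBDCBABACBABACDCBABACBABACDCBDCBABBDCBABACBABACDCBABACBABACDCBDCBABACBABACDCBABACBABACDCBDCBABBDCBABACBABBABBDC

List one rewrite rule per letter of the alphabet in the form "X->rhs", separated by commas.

A->AC, B->BAB, C->DC, D->B

  step 4 ⇒ step 5: BABACBABACDCBABACBABACDCBDCBABACBABACDCBABACBABBABACBABACDCBABACBABACDCBDCBABACBABACDCBABACBABACDCBDCBABBDC ⇒ BAB·AC·BAB·AC·DC·BAB·AC·BAB·AC·DC·B·DC·BAB·AC·BAB·AC·DC·BAB·AC·BAB·AC·DC·B·DC·BAB·B·DC·BAB·AC·BAB·AC·DC·BAB·AC·BAB·AC·DC·B·DC·BAB·AC·BAB·AC·DC·BAB·AC·BAB·BAB·AC·BAB·AC·DC·BAB·AC·BAB·AC·DC·B·DC·BAB·AC·BAB·AC·DC·BAB·AC·BAB·AC·DC·B·DC·BAB·B·DC·BAB·AC·BAB·AC·DC·BAB·AC·BAB·AC·DC·B·DC·BAB·AC·BAB·AC·DC·BAB·AC·BAB·AC·DC·B·DC·BAB·B·DC·BAB·AC·BAB·BAB·B·DC
    A ↦ AC
    B ↦ BAB
    C ↦ DC
    D ↦ B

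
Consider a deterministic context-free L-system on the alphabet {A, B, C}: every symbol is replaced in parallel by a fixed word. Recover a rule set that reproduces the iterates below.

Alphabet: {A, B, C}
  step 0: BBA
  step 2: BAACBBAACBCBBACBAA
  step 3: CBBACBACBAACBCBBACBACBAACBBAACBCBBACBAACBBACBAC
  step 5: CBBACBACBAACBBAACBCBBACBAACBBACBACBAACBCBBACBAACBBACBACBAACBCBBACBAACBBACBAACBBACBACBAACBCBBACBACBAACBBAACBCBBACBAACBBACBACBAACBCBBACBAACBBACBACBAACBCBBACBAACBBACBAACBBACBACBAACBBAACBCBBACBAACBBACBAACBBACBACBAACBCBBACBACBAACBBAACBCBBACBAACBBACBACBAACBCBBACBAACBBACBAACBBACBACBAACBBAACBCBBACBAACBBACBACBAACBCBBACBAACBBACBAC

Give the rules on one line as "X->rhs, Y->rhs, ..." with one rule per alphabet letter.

  step 2 ⇒ step 3: BAACBBAACBCBBACBAA ⇒ CB·BAC·BAC·BAA·CB·CB·BAC·BAC·BAA·CB·BAA·CB·CB·BAC·BAA·CB·BAC·BAC
    A ↦ BAC
    B ↦ CB
    C ↦ BAA

A->BAC, B->CB, C->BAA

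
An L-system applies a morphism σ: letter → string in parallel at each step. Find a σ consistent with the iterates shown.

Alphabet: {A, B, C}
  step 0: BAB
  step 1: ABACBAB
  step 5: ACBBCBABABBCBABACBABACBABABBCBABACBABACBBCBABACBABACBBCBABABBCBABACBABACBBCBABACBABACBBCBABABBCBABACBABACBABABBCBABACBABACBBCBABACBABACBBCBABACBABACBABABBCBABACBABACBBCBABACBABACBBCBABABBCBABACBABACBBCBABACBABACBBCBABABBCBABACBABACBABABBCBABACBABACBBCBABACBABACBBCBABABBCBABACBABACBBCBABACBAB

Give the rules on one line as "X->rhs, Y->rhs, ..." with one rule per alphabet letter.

A->ACB, B->AB, C->BCB

  step 0 ⇒ step 1: BAB ⇒ AB·ACB·AB
    A ↦ ACB
    B ↦ AB
    C ↦ BCB  (constrained at step 1)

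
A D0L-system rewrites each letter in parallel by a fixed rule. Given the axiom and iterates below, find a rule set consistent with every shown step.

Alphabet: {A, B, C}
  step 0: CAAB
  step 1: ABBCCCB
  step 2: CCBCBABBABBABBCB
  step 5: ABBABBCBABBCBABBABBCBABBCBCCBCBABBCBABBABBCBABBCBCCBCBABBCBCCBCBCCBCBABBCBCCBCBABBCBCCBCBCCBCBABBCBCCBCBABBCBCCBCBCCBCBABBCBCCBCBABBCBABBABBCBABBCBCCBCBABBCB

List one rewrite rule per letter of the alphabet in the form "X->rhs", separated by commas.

  step 1 ⇒ step 2: ABBCCCB ⇒ C·CB·CB·ABB·ABB·ABB·CB
    A ↦ C
    B ↦ CB
    C ↦ ABB

A->C, B->CB, C->ABB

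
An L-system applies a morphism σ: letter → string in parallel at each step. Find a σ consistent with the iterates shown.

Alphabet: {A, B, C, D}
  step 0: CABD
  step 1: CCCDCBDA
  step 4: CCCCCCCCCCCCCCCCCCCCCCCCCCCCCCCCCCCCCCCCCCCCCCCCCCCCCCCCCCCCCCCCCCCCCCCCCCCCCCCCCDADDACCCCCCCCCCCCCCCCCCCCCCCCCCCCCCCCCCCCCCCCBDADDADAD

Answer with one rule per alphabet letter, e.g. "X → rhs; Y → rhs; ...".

A->D, B->CB, C->CCC, D->DA

  step 0 ⇒ step 1: CABD ⇒ CCC·D·CB·DA
    A ↦ D
    B ↦ CB
    C ↦ CCC
    D ↦ DA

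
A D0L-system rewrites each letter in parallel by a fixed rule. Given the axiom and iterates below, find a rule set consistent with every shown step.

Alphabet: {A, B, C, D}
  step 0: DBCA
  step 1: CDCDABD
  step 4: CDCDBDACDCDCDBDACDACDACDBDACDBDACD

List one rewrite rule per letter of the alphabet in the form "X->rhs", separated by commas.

A->BD, B->CD, C->A, D->CD

  step 0 ⇒ step 1: DBCA ⇒ CD·CD·A·BD
    A ↦ BD
    B ↦ CD
    C ↦ A
    D ↦ CD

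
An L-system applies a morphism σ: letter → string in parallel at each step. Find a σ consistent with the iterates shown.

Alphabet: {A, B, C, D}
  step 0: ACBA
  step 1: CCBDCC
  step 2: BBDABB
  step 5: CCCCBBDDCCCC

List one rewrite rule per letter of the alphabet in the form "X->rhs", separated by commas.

A->CC, B->D, C->B, D->A

  step 1 ⇒ step 2: CCBDCC ⇒ B·B·D·A·B·B
    B ↦ D
    C ↦ B
    D ↦ A
  step 0 ⇒ step 1: ACBA ⇒ CC·B·D·CC
    A ↦ CC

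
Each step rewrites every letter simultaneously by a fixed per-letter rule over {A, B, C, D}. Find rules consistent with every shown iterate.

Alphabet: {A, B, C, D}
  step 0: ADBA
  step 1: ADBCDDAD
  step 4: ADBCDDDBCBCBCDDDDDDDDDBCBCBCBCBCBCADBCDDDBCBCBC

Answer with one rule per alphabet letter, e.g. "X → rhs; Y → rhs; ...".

  step 0 ⇒ step 1: ADBA ⇒ AD·BC·DD·AD
    A ↦ AD
    B ↦ DD
    D ↦ BC
    C ↦ D  (constrained at step 1)

A->AD, B->DD, C->D, D->BC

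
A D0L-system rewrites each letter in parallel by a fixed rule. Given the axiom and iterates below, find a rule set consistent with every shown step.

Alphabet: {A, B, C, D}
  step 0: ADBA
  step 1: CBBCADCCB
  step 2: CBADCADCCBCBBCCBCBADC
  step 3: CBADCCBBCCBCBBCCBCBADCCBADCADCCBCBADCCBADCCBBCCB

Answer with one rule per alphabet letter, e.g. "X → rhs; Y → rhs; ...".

  step 2 ⇒ step 3: CBADCADCCBCBBCCBCBADC ⇒ CB·ADC·CB·BC·CB·CB·BC·CB·CB·ADC·CB·ADC·ADC·CB·CB·ADC·CB·ADC·CB·BC·CB
    A ↦ CB
    B ↦ ADC
    C ↦ CB
    D ↦ BC

A->CB, B->ADC, C->CB, D->BC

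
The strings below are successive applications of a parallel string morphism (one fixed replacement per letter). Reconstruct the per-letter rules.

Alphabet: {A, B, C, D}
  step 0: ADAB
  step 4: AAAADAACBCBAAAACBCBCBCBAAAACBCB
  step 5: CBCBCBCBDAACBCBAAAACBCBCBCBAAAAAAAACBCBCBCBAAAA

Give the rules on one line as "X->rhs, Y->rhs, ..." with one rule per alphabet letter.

A->CB, B->A, C->A, D->DAA

  step 4 ⇒ step 5: AAAADAACBCBAAAACBCBCBCBAAAACBCB ⇒ CB·CB·CB·CB·DAA·CB·CB·A·A·A·A·CB·CB·CB·CB·A·A·A·A·A·A·A·A·CB·CB·CB·CB·A·A·A·A
    A ↦ CB
    B ↦ A
    C ↦ A
    D ↦ DAA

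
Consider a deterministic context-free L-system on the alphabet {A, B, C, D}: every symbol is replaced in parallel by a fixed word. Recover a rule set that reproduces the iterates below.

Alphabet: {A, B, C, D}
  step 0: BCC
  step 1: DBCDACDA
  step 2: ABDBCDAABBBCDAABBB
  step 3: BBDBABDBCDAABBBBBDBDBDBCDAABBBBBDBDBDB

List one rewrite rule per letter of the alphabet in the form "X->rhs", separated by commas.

  step 2 ⇒ step 3: ABDBCDAABBBCDAABBB ⇒ BB·DB·AB·DB·CDA·AB·BB·BB·DB·DB·DB·CDA·AB·BB·BB·DB·DB·DB
    A ↦ BB
    B ↦ DB
    C ↦ CDA
    D ↦ AB

A->BB, B->DB, C->CDA, D->AB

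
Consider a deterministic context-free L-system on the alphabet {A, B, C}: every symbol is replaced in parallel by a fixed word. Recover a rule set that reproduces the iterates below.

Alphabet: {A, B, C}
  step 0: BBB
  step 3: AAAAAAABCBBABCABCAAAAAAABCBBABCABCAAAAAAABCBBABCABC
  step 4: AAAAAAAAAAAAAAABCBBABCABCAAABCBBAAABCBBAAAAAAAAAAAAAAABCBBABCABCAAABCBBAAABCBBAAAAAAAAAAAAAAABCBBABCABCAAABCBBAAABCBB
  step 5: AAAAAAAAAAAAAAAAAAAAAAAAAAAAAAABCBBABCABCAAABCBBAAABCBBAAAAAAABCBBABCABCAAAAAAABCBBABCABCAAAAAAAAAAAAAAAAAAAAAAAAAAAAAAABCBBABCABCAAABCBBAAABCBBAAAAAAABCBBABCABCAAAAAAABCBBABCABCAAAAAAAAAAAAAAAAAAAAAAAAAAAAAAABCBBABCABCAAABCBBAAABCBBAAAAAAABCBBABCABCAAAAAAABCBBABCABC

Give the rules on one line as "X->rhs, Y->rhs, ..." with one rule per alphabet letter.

  step 4 ⇒ step 5: AAAAAAAAAAAAAAABCBBABCABCAAABCBBAAABCBBAAAAAAAAAAAAAAABCBBABCABCAAABCBBAAABCBBAAAAAAAAAAAAAAABCBBABCABCAAABCBBAAABCBB ⇒ AA·AA·AA·AA·AA·AA·AA·AA·AA·AA·AA·AA·AA·AA·AA·ABC·BB·ABC·ABC·AA·ABC·BB·AA·ABC·BB·AA·AA·AA·ABC·BB·ABC·ABC·AA·AA·AA·ABC·BB·ABC·ABC·AA·AA·AA·AA·AA·AA·AA·AA·AA·AA·AA·AA·AA·AA·AA·ABC·BB·ABC·ABC·AA·ABC·BB·AA·ABC·BB·AA·AA·AA·ABC·BB·ABC·ABC·AA·AA·AA·ABC·BB·ABC·ABC·AA·AA·AA·AA·AA·AA·AA·AA·AA·AA·AA·AA·AA·AA·AA·ABC·BB·ABC·ABC·AA·ABC·BB·AA·ABC·BB·AA·AA·AA·ABC·BB·ABC·ABC·AA·AA·AA·ABC·BB·ABC·ABC
    A ↦ AA
    B ↦ ABC
    C ↦ BB

A->AA, B->ABC, C->BB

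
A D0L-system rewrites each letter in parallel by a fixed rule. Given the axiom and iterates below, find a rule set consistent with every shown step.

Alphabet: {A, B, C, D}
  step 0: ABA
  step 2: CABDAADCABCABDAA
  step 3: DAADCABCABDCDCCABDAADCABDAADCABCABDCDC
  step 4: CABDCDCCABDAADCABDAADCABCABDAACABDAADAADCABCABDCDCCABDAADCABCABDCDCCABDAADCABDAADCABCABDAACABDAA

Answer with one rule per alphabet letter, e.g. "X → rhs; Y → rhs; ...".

A->DC, B->AB, C->DAA, D->CAB

  step 3 ⇒ step 4: DAADCABCABDCDCCABDAADCABDAADCABCABDCDC ⇒ CAB·DC·DC·CAB·DAA·DC·AB·DAA·DC·AB·CAB·DAA·CAB·DAA·DAA·DC·AB·CAB·DC·DC·CAB·DAA·DC·AB·CAB·DC·DC·CAB·DAA·DC·AB·DAA·DC·AB·CAB·DAA·CAB·DAA
    A ↦ DC
    B ↦ AB
    C ↦ DAA
    D ↦ CAB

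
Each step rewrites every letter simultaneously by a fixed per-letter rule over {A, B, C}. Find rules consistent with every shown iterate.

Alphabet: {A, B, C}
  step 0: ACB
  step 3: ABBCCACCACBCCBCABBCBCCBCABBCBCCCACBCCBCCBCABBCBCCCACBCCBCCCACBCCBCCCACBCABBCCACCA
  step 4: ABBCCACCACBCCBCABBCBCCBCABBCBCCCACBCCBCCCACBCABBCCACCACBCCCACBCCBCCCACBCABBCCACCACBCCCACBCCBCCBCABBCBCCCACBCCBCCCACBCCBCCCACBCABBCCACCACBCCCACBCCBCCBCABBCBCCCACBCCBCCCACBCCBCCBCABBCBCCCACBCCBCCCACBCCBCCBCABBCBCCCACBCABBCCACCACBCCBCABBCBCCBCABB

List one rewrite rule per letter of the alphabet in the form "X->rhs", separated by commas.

  step 3 ⇒ step 4: ABBCCACCACBCCBCABBCBCCBCABBCBCCCACBCCBCCBCABBCBCCCACBCCBCCCACBCCBCCCACBCABBCCACCA ⇒ ABB·CCA·CCA·CBC·CBC·ABB·CBC·CBC·ABB·CBC·CCA·CBC·CBC·CCA·CBC·ABB·CCA·CCA·CBC·CCA·CBC·CBC·CCA·CBC·ABB·CCA·CCA·CBC·CCA·CBC·CBC·CBC·ABB·CBC·CCA·CBC·CBC·CCA·CBC·CBC·CCA·CBC·ABB·CCA·CCA·CBC·CCA·CBC·CBC·CBC·ABB·CBC·CCA·CBC·CBC·CCA·CBC·CBC·CBC·ABB·CBC·CCA·CBC·CBC·CCA·CBC·CBC·CBC·ABB·CBC·CCA·CBC·ABB·CCA·CCA·CBC·CBC·ABB·CBC·CBC·ABB
    A ↦ ABB
    B ↦ CCA
    C ↦ CBC

A->ABB, B->CCA, C->CBC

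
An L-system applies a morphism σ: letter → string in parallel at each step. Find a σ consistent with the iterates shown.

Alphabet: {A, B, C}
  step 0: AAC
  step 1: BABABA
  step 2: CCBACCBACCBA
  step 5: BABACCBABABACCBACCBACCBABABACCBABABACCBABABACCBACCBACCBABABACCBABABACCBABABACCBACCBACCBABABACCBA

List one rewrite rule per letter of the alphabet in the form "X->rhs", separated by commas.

A->BA, B->CC, C->BA

  step 1 ⇒ step 2: BABABA ⇒ CC·BA·CC·BA·CC·BA
    A ↦ BA
    B ↦ CC
  step 0 ⇒ step 1: AAC ⇒ BA·BA·BA
    C ↦ BA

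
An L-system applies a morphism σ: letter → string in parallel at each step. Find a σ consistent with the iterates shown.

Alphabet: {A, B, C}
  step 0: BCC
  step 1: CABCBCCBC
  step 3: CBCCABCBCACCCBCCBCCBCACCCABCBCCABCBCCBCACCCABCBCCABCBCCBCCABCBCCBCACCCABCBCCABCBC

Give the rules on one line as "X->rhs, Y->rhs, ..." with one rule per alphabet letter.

A->ACC, B->CAB, C->CBC

  step 0 ⇒ step 1: BCC ⇒ CAB·CBC·CBC
    B ↦ CAB
    C ↦ CBC
    A ↦ ACC  (constrained at step 1)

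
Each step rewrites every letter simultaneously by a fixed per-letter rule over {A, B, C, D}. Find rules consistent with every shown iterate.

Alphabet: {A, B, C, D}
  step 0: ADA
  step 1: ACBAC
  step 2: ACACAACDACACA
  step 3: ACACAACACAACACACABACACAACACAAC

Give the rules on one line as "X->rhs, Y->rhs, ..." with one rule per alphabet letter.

A->AC, B->ACD, C->ACA, D->B

  step 2 ⇒ step 3: ACACAACDACACA ⇒ AC·ACA·AC·ACA·AC·AC·ACA·B·AC·ACA·AC·ACA·AC
    A ↦ AC
    C ↦ ACA
    D ↦ B
  step 1 ⇒ step 2: ACBAC ⇒ AC·ACA·ACD·AC·ACA
    B ↦ ACD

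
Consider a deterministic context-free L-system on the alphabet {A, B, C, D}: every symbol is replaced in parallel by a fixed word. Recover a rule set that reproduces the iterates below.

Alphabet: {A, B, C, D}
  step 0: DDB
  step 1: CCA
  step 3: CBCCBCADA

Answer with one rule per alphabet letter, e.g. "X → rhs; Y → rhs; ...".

A->CB, B->A, C->AD, D->C

  step 0 ⇒ step 1: DDB ⇒ C·C·A
    B ↦ A
    D ↦ C
    A ↦ CB  (constrained at step 1)
    C ↦ AD  (constrained at step 1)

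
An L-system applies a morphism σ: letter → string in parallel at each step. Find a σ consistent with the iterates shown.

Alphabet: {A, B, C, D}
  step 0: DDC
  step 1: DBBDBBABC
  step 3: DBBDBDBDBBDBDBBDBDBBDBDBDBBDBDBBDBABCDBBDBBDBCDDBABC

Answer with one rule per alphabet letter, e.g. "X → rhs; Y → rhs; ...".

A->CD, B->DB, C->ABC, D->DBB

  step 0 ⇒ step 1: DDC ⇒ DBB·DBB·ABC
    C ↦ ABC
    D ↦ DBB
    A ↦ CD  (constrained at step 1)
    B ↦ DB  (constrained at step 1)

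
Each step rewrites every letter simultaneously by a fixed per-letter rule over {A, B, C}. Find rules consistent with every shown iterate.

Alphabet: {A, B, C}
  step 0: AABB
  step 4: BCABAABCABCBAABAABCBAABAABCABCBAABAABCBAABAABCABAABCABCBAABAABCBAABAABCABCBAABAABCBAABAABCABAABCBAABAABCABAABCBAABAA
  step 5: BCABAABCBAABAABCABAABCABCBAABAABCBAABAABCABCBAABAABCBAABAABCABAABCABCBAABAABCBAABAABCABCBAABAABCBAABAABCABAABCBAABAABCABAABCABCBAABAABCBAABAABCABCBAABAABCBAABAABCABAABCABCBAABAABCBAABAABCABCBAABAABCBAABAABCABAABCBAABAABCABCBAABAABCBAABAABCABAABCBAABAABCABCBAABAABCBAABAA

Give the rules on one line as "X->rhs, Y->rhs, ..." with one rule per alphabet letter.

  step 4 ⇒ step 5: BCABAABCABCBAABAABCBAABAABCABCBAABAABCBAABAABCABAABCABCBAABAABCBAABAABCABCBAABAABCBAABAABCABAABCBAABAABCABAABCBAABAA ⇒ BC·A·BAA·BC·BAA·BAA·BC·A·BAA·BC·A·BC·BAA·BAA·BC·BAA·BAA·BC·A·BC·BAA·BAA·BC·BAA·BAA·BC·A·BAA·BC·A·BC·BAA·BAA·BC·BAA·BAA·BC·A·BC·BAA·BAA·BC·BAA·BAA·BC·A·BAA·BC·BAA·BAA·BC·A·BAA·BC·A·BC·BAA·BAA·BC·BAA·BAA·BC·A·BC·BAA·BAA·BC·BAA·BAA·BC·A·BAA·BC·A·BC·BAA·BAA·BC·BAA·BAA·BC·A·BC·BAA·BAA·BC·BAA·BAA·BC·A·BAA·BC·BAA·BAA·BC·A·BC·BAA·BAA·BC·BAA·BAA·BC·A·BAA·BC·BAA·BAA·BC·A·BC·BAA·BAA·BC·BAA·BAA
    A ↦ BAA
    B ↦ BC
    C ↦ A

A->BAA, B->BC, C->A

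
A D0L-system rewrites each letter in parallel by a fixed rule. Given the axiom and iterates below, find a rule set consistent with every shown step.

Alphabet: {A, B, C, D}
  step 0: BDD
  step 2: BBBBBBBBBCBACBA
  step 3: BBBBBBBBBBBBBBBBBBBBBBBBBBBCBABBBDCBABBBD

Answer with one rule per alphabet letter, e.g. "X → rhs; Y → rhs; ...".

  step 2 ⇒ step 3: BBBBBBBBBCBACBA ⇒ BBB·BBB·BBB·BBB·BBB·BBB·BBB·BBB·BBB·CBA·BBB·D·CBA·BBB·D
    A ↦ D
    B ↦ BBB
    C ↦ CBA
    D ↦ C  (constrained at step 0)

A->D, B->BBB, C->CBA, D->C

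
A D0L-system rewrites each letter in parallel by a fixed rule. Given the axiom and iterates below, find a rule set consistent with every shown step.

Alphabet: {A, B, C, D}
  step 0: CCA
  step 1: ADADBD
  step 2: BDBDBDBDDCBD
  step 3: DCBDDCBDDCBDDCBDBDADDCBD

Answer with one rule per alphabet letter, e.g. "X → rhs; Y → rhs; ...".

  step 2 ⇒ step 3: BDBDBDBDDCBD ⇒ DC·BD·DC·BD·DC·BD·DC·BD·BD·AD·DC·BD
    B ↦ DC
    C ↦ AD
    D ↦ BD
  step 0 ⇒ step 1: CCA ⇒ AD·AD·BD
    A ↦ BD

A->BD, B->DC, C->AD, D->BD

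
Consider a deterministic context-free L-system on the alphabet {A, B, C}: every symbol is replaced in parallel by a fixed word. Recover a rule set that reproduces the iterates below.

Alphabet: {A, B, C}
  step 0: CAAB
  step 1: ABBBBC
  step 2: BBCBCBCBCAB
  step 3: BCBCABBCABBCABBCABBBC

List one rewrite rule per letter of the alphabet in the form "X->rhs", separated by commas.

A->B, B->BC, C->AB

  step 2 ⇒ step 3: BBCBCBCBCAB ⇒ BC·BC·AB·BC·AB·BC·AB·BC·AB·B·BC
    A ↦ B
    B ↦ BC
    C ↦ AB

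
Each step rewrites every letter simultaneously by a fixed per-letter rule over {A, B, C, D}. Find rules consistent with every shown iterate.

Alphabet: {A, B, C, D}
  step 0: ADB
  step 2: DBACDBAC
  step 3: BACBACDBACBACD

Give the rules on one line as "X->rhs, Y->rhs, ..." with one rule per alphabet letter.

A->C, B->BA, C->D, D->BAC

  step 2 ⇒ step 3: DBACDBAC ⇒ BAC·BA·C·D·BAC·BA·C·D
    A ↦ C
    B ↦ BA
    C ↦ D
    D ↦ BAC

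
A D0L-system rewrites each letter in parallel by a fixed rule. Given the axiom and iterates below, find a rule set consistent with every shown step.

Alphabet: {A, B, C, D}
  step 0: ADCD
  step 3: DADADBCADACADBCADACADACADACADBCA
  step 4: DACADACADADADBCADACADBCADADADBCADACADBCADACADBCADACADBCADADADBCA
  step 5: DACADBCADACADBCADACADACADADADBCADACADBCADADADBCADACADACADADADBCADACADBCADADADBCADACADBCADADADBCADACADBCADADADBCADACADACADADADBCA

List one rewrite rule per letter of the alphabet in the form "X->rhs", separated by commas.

  step 4 ⇒ step 5: DACADACADADADBCADACADBCADADADBCADACADBCADACADBCADACADBCADADADBCA ⇒ DA·CA·DB·CA·DA·CA·DB·CA·DA·CA·DA·CA·DA·DA·DB·CA·DA·CA·DB·CA·DA·DA·DB·CA·DA·CA·DA·CA·DA·DA·DB·CA·DA·CA·DB·CA·DA·DA·DB·CA·DA·CA·DB·CA·DA·DA·DB·CA·DA·CA·DB·CA·DA·DA·DB·CA·DA·CA·DA·CA·DA·DA·DB·CA
    A ↦ CA
    B ↦ DA
    C ↦ DB
    D ↦ DA

A->CA, B->DA, C->DB, D->DA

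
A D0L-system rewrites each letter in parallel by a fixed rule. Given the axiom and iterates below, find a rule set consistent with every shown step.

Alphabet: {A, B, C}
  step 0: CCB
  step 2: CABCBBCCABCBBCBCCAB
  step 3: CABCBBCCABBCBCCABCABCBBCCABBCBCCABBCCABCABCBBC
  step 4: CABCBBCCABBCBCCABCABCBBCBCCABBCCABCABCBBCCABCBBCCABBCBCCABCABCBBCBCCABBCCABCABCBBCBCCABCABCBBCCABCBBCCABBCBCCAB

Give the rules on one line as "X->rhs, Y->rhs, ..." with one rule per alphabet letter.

  step 3 ⇒ step 4: CABCBBCCABBCBCCABCABCBBCCABBCBCCABBCCABCABCBBC ⇒ CAB·CB·BC·CAB·BC·BC·CAB·CAB·CB·BC·BC·CAB·BC·CAB·CAB·CB·BC·CAB·CB·BC·CAB·BC·BC·CAB·CAB·CB·BC·BC·CAB·BC·CAB·CAB·CB·BC·BC·CAB·CAB·CB·BC·CAB·CB·BC·CAB·BC·BC·CAB
    A ↦ CB
    B ↦ BC
    C ↦ CAB

A->CB, B->BC, C->CAB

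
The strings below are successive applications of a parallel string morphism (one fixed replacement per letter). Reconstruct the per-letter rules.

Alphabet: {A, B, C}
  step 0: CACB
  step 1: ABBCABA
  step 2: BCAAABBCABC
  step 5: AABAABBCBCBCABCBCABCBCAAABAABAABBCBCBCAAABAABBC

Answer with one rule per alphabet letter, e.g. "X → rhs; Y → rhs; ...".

A->BC, B->A, C->AB

  step 1 ⇒ step 2: ABBCABA ⇒ BC·A·A·AB·BC·A·BC
    A ↦ BC
    B ↦ A
    C ↦ AB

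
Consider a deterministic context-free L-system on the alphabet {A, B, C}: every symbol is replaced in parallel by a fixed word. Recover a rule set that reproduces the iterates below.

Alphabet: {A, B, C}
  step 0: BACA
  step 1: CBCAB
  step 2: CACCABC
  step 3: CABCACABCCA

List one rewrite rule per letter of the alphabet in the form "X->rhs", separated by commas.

A->B, B->C, C->CA

  step 2 ⇒ step 3: CACCABC ⇒ CA·B·CA·CA·B·C·CA
    A ↦ B
    B ↦ C
    C ↦ CA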